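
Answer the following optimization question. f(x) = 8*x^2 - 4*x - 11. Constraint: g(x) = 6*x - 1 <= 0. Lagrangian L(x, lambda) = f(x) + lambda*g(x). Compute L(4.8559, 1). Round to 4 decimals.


Step 1: Evaluate f(x).
f(4.8559) = 8*4.8559^2 - 4*4.8559 - 11 = 158.2145
Step 2: Evaluate g(x).
g(4.8559) = 6*4.8559 - 1 = 28.1354
Step 3: Compute Lagrangian.
L = 158.2145 + 1*28.1354 = 186.3499


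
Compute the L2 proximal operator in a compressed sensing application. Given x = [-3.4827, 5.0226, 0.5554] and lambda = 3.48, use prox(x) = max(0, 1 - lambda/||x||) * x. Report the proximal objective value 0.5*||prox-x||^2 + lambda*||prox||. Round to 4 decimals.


Step 1: Compute ||x||.
||x|| = 6.1371
Step 2: Compute scaling factor.
scale = max(0, 1 - 3.48/6.1371) = 0.433
Step 3: prox(x) = [-1.5079, 2.1746, 0.2405]
||prox(x)|| = 2.6571
Step 4: Proximal objective.
0.5*||prox-x||^2 = 6.0552
lambda*||prox|| = 9.2467
Total = 15.302


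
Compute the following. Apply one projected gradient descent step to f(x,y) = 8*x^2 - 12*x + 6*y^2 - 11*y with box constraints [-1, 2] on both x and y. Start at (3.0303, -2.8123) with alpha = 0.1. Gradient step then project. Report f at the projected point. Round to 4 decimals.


Step 1: Compute gradient at (3.0303, -2.8123).
grad_x = 2*8*3.0303 - 12 = 36.4848
grad_y = 2*6*-2.8123 - 11 = -44.7476
Step 2: Gradient step.
x_raw = 3.0303 - 0.1*36.4848 = -0.6182
y_raw = -2.8123 - 0.1*-44.7476 = 1.6625
Step 3: Project onto [-1, 2].
x_proj = clip(-0.6182) = -0.6182
y_proj = clip(1.6625) = 1.6625
Step 4: Evaluate f.
f(-0.6182, 1.6625) = 8.7709


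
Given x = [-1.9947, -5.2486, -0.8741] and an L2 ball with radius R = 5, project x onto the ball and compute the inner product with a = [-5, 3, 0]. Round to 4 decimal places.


Step 1: Compute ||x|| (intermediates to 6 decimals).
||x|| = sqrt((-1.9947)^2 + (-5.2486)^2 + (-0.8741)^2) = 5.682489
Step 2: Project.
Since ||x|| > R, scale = R/||x|| = 5/5.682489 = 0.879896, proj(x) = scale * x
proj(x) = [-1.755129, -4.618222, -0.769117]
Step 3: Dot product.
a^T * proj(x) = -5*(-1.755129) + 3*(-4.618222) + 0*(-0.769117) = -5.079


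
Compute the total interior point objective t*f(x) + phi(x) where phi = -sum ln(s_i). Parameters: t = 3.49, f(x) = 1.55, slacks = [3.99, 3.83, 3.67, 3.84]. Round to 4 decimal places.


Step 1: Compute log-barrier.
ln values: [1.3838, 1.3429, 1.3002, 1.3455]
phi = -(1.3838 + 1.3429 + 1.3002 + 1.3455) = -5.3723
Step 2: Compute augmented objective.
t*f(x) = 3.49*1.55 = 5.4095
Total = 5.4095 - 5.3723 = 0.0372


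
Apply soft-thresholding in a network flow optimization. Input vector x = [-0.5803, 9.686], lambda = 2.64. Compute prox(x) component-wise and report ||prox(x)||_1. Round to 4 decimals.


Soft-thresholding with lambda = 2.64:
prox(-0.5803) = sign(-0.5803)*max(|-0.5803| - 2.64, 0) = 0.0
prox(9.686) = sign(9.686)*max(|9.686| - 2.64, 0) = 7.046
prox(x) = [0.0, 7.046]
||prox(x)||_1 = 0.0 + 7.046 = 7.046


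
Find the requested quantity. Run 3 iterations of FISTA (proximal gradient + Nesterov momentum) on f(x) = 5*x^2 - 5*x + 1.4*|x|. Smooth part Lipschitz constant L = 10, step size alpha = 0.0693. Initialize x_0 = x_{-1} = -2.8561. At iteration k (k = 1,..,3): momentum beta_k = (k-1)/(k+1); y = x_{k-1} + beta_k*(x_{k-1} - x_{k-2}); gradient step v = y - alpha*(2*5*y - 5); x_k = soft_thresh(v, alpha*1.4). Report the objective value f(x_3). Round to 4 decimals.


FISTA on f(x) = 5*x^2 - 5*x + 1.4*|x|
L = 10, alpha = 0.0693
Iteration 1: beta = 0.0, y = -2.8561 + 0.0*(-2.8561 + 2.8561) = -2.8561
  grad(y) = -33.561, v = y - alpha*grad = -0.5303
  prox(v) = soft_thresh(-0.5303, 0.097) = -0.4333
Iteration 2: beta = 0.3333, y = -0.4333 + 0.3333*(-0.4333 + 2.8561) = 0.3743
  grad(y) = -1.257, v = y - alpha*grad = 0.4614
  prox(v) = soft_thresh(0.4614, 0.097) = 0.3644
Iteration 3: beta = 0.5, y = 0.3644 + 0.5*(0.3644 + 0.4333) = 0.7632
  grad(y) = 2.6323, v = y - alpha*grad = 0.5808
  prox(v) = soft_thresh(0.5808, 0.097) = 0.4838
f(x_3) = 5*0.4838^2 - 5*0.4838 + 1.4*|0.4838| = -0.5714


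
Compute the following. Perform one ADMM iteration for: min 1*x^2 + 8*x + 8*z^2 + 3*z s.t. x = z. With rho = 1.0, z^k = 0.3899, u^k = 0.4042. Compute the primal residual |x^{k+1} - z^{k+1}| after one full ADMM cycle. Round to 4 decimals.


ADMM iteration with rho = 1.0, z^k = 0.3899, u^k = 0.4042
Step 1: x-update.
Minimize 1*x^2 + 8*x + (1.0/2)*(x - 0.3899 + 0.4042)^2
FOC: (2*1 + 1.0)*x = -8 + 1.0*(0.3899 - 0.4042)
x^{k+1} = -2.6714
Step 2: z-update.
Minimize 8*z^2 + 3*z + (1.0/2)*(-2.6714 - z + 0.4042)^2
FOC: (2*8 + 1.0)*z = -3 + 1.0*(-2.6714 + 0.4042)
z^{k+1} = -0.3098
Step 3: u-update.
u^{k+1} = 0.4042 - 2.6714 + 0.3098 = -1.9574
Step 4: Primal residual = |-2.6714 + 0.3098| = 2.3616


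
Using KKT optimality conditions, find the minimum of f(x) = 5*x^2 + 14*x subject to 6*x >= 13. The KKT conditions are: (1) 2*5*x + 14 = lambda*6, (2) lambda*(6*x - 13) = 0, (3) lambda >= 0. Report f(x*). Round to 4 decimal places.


Step 1: Try lambda = 0 (constraint inactive).
x_unc = -14/(2*5) = -1.4
Check: 6*-1.4 = -8.4 < 13 -- violated!
Step 2: Constraint must be active: 6*x = 13
x* = 13/6 = 2.1667 (rounded; the exact value 13/6 is used below)
lambda = (2*5*(13/6) + 14)/6 = 5.9444
Step 3: Compute optimal value.
f(x*) = 5*(13/6)^2 + 14*(13/6) = 53.8056


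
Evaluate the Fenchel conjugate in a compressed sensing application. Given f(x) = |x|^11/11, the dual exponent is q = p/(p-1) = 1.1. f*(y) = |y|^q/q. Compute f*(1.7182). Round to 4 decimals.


The conjugate exponent q satisfies 1/p + 1/q = 1.
p = 11, so q = 11/(11 - 1) = 1.1
|y|^q = 1.7182^1.1 = 1.8138
f*(1.7182) = 1.8138 / 1.1 = 1.6489


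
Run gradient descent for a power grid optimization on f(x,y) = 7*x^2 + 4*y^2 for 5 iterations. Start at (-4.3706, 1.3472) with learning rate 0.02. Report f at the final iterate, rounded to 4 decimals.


Gradient descent on f(x,y) = 7*x^2 + 4*y^2.
Starting point: (-4.3706, 1.3472), alpha = 0.02
Step 1: grad_x = 2*7*-4.3706 = -61.1884, grad_y = 2*4*1.3472 = 10.7776
  x_1 = -4.3706 - 0.02*-61.1884 = -3.1468
  y_1 = 1.3472 - 0.02*10.7776 = 1.1316
Step 2: grad_x = 2*7*-3.1468 = -44.0556, grad_y = 2*4*1.1316 = 9.0532
  x_2 = -3.1468 - 0.02*-44.0556 = -2.2657
  y_2 = 1.1316 - 0.02*9.0532 = 0.9506
Step 3: grad_x = 2*7*-2.2657 = -31.7201, grad_y = 2*4*0.9506 = 7.6047
  x_3 = -2.2657 - 0.02*-31.7201 = -1.6313
  y_3 = 0.9506 - 0.02*7.6047 = 0.7985
Step 4: grad_x = 2*7*-1.6313 = -22.8384, grad_y = 2*4*0.7985 = 6.3879
  x_4 = -1.6313 - 0.02*-22.8384 = -1.1745
  y_4 = 0.7985 - 0.02*6.3879 = 0.6707
Step 5: grad_x = 2*7*-1.1745 = -16.4437, grad_y = 2*4*0.6707 = 5.3659
  x_5 = -1.1745 - 0.02*-16.4437 = -0.8457
  y_5 = 0.6707 - 0.02*5.3659 = 0.5634
f(-0.8457, 0.5634) = 7*(-0.8457)^2 + 4*0.5634^2 = 6.2759


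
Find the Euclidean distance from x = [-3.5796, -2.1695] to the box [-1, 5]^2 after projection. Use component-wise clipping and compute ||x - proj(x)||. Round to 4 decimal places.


Project each component onto [-1, 5].
clip(-3.5796) = -1.0, clip(-2.1695) = -1.0
Projection = [-1.0, -1.0]
Squared diffs: [6.6543, 1.3677]
Distance = sqrt(8.022) = 2.8323


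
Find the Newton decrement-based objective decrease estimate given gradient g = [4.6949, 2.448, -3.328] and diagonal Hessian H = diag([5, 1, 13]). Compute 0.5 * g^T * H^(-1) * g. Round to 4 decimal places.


Step 1: H is diagonal, so H^(-1) * g = [0.939, 2.448, -0.256].
Step 2: g^T H^(-1) g = sum_i g_i^2 / H_ii
  = (4.6949)^2/5 + (2.448)^2/1 + (-3.328)^2/13
  = 4.4084 + 5.9927 + 0.852 = 11.2531
Step 3: Objective decrease = 0.5 * g^T H^(-1) g = 5.6265


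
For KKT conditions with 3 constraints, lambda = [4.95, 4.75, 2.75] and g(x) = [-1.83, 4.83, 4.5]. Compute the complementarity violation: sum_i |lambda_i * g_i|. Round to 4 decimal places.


KKT complementary slackness check:
lambda_1 * g_1 = 4.95 * -1.83 = -9.0585
lambda_2 * g_2 = 4.75 * 4.83 = 22.9425
lambda_3 * g_3 = 2.75 * 4.5 = 12.375
Total violation = 9.0585 + 22.9425 + 12.375 = 44.376


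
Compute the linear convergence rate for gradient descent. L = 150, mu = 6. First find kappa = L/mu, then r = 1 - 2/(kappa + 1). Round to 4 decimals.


Step 1: Compute the condition number.
kappa = L/mu = 150/6 = 25.0
Step 2: Compute the convergence rate.
r = 1 - 2/(kappa + 1) = 1 - 2*mu/(L + mu) = (L - mu)/(L + mu) = 144/156 = 0.9231


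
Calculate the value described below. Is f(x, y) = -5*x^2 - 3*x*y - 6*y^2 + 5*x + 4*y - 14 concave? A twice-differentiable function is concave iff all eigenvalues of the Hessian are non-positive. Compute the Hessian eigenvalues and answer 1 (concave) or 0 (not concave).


The Hessian of f(x,y) = -5*x^2 - 3*x*y - 6*y^2 + 5*x + 4*y - 14 is:
H = [[-10, -3], [-3, -12]]
Trace = -10 - 12 = -22
Determinant = -10*-12 - (-3)^2 = 111
Discriminant = (-22)^2 - 4*111 = 40.0
Eigenvalues: lambda_1 = -14.1623, lambda_2 = -7.8377
The function is concave.

1


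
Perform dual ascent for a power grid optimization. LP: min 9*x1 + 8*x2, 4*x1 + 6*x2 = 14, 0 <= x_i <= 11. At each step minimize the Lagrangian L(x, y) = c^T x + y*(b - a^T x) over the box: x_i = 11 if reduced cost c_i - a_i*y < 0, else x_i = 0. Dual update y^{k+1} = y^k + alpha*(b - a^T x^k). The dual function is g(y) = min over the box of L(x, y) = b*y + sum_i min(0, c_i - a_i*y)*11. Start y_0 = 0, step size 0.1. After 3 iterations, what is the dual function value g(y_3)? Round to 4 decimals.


Dual ascent for LP: min 9*x1 + 8*x2, 4*x1 + 6*x2 = 14, 0 <= x_i <= 11
Step 1: y^k = 0.0, reduced costs: (9.0, 8.0)
  x^k = (0.0, 0.0), subgradient = b - a^T x = 14.0
  y^{k+1} = 0.0 + 0.1*14.0 = 1.4
Step 2: y^k = 1.4, reduced costs: (3.4, -0.4)
  x^k = (0.0, 11.0), subgradient = b - a^T x = -52.0
  y^{k+1} = 1.4 + 0.1*-52.0 = -3.8
Step 3: y^k = -3.8, reduced costs: (24.2, 30.8)
  x^k = (0.0, 0.0), subgradient = b - a^T x = 14.0
  y^{k+1} = -3.8 + 0.1*14.0 = -2.4
Dual objective at y_3 = -2.4: reduced costs (18.6, 22.4), box minimizer x = (0.0, 0.0)
g(y_3) = b*y + (c1 - a1*y)*x1 + (c2 - a2*y)*x2 = 14*(-2.4) + 18.6*0.0 + 22.4*0.0 = -33.6 + 0.0 + 0.0 = -33.6


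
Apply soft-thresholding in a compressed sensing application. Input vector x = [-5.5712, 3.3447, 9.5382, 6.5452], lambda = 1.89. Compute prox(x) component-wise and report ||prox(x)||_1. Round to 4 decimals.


Soft-thresholding with lambda = 1.89:
prox(-5.5712) = sign(-5.5712)*max(|-5.5712| - 1.89, 0) = -3.6812
prox(3.3447) = sign(3.3447)*max(|3.3447| - 1.89, 0) = 1.4547
prox(9.5382) = sign(9.5382)*max(|9.5382| - 1.89, 0) = 7.6482
prox(6.5452) = sign(6.5452)*max(|6.5452| - 1.89, 0) = 4.6552
prox(x) = [-3.6812, 1.4547, 7.6482, 4.6552]
||prox(x)||_1 = 3.6812 + 1.4547 + 7.6482 + 4.6552 = 17.4393


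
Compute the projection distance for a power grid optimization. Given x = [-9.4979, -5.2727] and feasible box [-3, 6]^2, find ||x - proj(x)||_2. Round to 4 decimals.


Project each component onto [-3, 6].
clip(-9.4979) = -3.0, clip(-5.2727) = -3.0
Projection = [-3.0, -3.0]
Squared diffs: [42.2227, 5.1652]
Distance = sqrt(47.3879) = 6.8839


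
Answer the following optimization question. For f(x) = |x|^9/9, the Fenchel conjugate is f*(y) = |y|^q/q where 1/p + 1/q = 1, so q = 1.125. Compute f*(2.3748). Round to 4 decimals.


The conjugate exponent q satisfies 1/p + 1/q = 1.
p = 9, so q = 9/(9 - 1) = 1.125
|y|^q = 2.3748^1.125 = 2.6459
f*(2.3748) = 2.6459 / 1.125 = 2.3519


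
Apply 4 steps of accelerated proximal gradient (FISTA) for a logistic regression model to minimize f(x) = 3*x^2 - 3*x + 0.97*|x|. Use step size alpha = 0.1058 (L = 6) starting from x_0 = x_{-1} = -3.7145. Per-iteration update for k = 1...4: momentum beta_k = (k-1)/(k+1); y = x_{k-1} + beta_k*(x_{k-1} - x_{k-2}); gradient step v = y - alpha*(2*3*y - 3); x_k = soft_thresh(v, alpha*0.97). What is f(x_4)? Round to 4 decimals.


FISTA on f(x) = 3*x^2 - 3*x + 0.97*|x|
L = 6, alpha = 0.1058
Iteration 1: beta = 0.0, y = -3.7145 + 0.0*(-3.7145 + 3.7145) = -3.7145
  grad(y) = -25.287, v = y - alpha*grad = -1.0391
  prox(v) = soft_thresh(-1.0391, 0.1026) = -0.9365
Iteration 2: beta = 0.3333, y = -0.9365 + 0.3333*(-0.9365 + 3.7145) = -0.0105
  grad(y) = -3.0631, v = y - alpha*grad = 0.3136
  prox(v) = soft_thresh(0.3136, 0.1026) = 0.2109
Iteration 3: beta = 0.5, y = 0.2109 + 0.5*(0.2109 + 0.9365) = 0.7847
  grad(y) = 1.7079, v = y - alpha*grad = 0.604
  prox(v) = soft_thresh(0.604, 0.1026) = 0.5013
Iteration 4: beta = 0.6, y = 0.5013 + 0.6*(0.5013 - 0.2109) = 0.6756
  grad(y) = 1.0534, v = y - alpha*grad = 0.5641
  prox(v) = soft_thresh(0.5641, 0.1026) = 0.4615
f(x_4) = 3*0.4615^2 - 3*0.4615 + 0.97*|0.4615| = -0.2979


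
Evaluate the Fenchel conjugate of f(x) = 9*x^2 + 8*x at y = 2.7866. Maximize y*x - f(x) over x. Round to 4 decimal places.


f*(y) = sup_x {y*x - a*x^2 - b*x} = sup_x {(y-b)*x - a*x^2}
FOC: (y - b) - 2a*x = 0 => x* = (y - b)/(2a)
x* = (2.7866 - 8)/(2*9) = -0.2896
f*(2.7866) = (y-b)^2/(4a) = (2.7866 - 8)^2/(4*9)
= 27.1795/36 = 0.755


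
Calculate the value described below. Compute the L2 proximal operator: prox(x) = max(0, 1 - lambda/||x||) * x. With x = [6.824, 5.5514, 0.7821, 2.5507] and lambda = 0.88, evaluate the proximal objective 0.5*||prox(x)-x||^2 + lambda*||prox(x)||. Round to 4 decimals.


Step 1: Compute ||x||.
||x|| = 9.1925
Step 2: Compute scaling factor.
scale = max(0, 1 - 0.88/9.1925) = 0.9043
Step 3: prox(x) = [6.1707, 5.02, 0.7072, 2.3065]
||prox(x)|| = 8.3125
Step 4: Proximal objective.
0.5*||prox-x||^2 = 0.3872
lambda*||prox|| = 7.315
Total = 7.7022


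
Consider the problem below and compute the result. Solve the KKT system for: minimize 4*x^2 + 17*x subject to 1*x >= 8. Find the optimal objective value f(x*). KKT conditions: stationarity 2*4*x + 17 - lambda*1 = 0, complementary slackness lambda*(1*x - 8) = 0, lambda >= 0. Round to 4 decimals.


Step 1: Try lambda = 0 (constraint inactive).
x_unc = -17/(2*4) = -2.125
Check: 1*-2.125 = -2.125 < 8 -- violated!
Step 2: Constraint must be active: 1*x = 8
x* = 8/1 = 8.0
lambda = (2*4*8.0 + 17)/1 = 81.0
Step 3: Compute optimal value.
f(x*) = 4*8.0^2 + 17*8.0 = 392.0


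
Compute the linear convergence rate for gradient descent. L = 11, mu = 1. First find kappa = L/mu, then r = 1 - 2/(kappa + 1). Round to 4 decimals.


Step 1: Compute the condition number.
kappa = L/mu = 11/1 = 11.0
Step 2: Compute the convergence rate.
r = 1 - 2/(kappa + 1) = 1 - 2*mu/(L + mu) = (L - mu)/(L + mu) = 10/12 = 0.8333


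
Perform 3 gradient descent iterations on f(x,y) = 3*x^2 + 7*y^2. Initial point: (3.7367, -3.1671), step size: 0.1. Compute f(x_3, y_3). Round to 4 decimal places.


Gradient descent on f(x,y) = 3*x^2 + 7*y^2.
Starting point: (3.7367, -3.1671), alpha = 0.1
Step 1: grad_x = 2*3*3.7367 = 22.4202, grad_y = 2*7*-3.1671 = -44.3394
  x_1 = 3.7367 - 0.1*22.4202 = 1.4947
  y_1 = -3.1671 - 0.1*-44.3394 = 1.2668
Step 2: grad_x = 2*3*1.4947 = 8.9681, grad_y = 2*7*1.2668 = 17.7358
  x_2 = 1.4947 - 0.1*8.9681 = 0.5979
  y_2 = 1.2668 - 0.1*17.7358 = -0.5067
Step 3: grad_x = 2*3*0.5979 = 3.5872, grad_y = 2*7*-0.5067 = -7.0943
  x_3 = 0.5979 - 0.1*3.5872 = 0.2391
  y_3 = -0.5067 - 0.1*-7.0943 = 0.2027
f(0.2391, 0.2027) = 3*0.2391^2 + 7*0.2027^2 = 0.4592


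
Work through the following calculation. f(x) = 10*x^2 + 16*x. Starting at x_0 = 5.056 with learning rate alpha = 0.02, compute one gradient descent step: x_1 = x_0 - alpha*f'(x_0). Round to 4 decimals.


We compute the gradient at x_0 and apply the update.
f'(x) = 20*x + 16
f'(5.056) = 20*5.056 + 16 = 117.12
x_1 = 5.056 - 0.02*117.12 = 2.7136


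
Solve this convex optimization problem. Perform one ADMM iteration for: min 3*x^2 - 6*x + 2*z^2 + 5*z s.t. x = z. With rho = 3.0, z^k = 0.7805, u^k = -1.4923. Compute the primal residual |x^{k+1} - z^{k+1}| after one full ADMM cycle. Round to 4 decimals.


ADMM iteration with rho = 3.0, z^k = 0.7805, u^k = -1.4923
Step 1: x-update.
Minimize 3*x^2 - 6*x + (3.0/2)*(x - 0.7805 - 1.4923)^2
FOC: (2*3 + 3.0)*x = 6 + 3.0*(0.7805 + 1.4923)
x^{k+1} = 1.4243
Step 2: z-update.
Minimize 2*z^2 + 5*z + (3.0/2)*(1.4243 - z - 1.4923)^2
FOC: (2*2 + 3.0)*z = -5 + 3.0*(1.4243 - 1.4923)
z^{k+1} = -0.7434
Step 3: u-update.
u^{k+1} = -1.4923 + 1.4243 + 0.7434 = 0.6754
Step 4: Primal residual = |1.4243 + 0.7434| = 2.1677


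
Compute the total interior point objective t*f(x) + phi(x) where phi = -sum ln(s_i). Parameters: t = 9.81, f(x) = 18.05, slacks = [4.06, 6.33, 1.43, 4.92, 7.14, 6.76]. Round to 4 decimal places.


Step 1: Compute log-barrier.
ln values: [1.4012, 1.8453, 0.3577, 1.5933, 1.9657, 1.911]
phi = -(1.4012 + 1.8453 + 0.3577 + 1.5933 + 1.9657 + 1.911) = -9.0742
Step 2: Compute augmented objective.
t*f(x) = 9.81*18.05 = 177.0705
Total = 177.0705 - 9.0742 = 167.9963


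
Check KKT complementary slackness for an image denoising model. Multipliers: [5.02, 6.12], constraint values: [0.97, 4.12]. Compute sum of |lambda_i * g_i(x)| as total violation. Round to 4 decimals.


KKT complementary slackness check:
lambda_1 * g_1 = 5.02 * 0.97 = 4.8694
lambda_2 * g_2 = 6.12 * 4.12 = 25.2144
Total violation = 4.8694 + 25.2144 = 30.0838


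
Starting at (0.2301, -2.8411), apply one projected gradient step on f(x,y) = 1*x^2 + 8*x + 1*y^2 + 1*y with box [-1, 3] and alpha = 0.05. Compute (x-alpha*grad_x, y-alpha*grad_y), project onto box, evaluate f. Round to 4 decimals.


Step 1: Compute gradient at (0.2301, -2.8411).
grad_x = 2*1*0.2301 + 8 = 8.4602
grad_y = 2*1*-2.8411 + 1 = -4.6822
Step 2: Gradient step.
x_raw = 0.2301 - 0.05*8.4602 = -0.1929
y_raw = -2.8411 - 0.05*-4.6822 = -2.607
Step 3: Project onto [-1, 3].
x_proj = clip(-0.1929) = -0.1929
y_proj = clip(-2.607) = -1.0
Step 4: Evaluate f.
f(-0.1929, -1.0) = -1.5061


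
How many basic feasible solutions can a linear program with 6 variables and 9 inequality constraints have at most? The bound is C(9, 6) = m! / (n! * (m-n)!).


Each vertex corresponds to some choice of n active constraints out of m, so the number of vertices is at most C(m, n) = m! / (n!(m-n)!).
m = 9, n = 6
Numerator: 9 * 8 * 7 * 6 * 5 * 4
Denominator: 6! = 720
C(9, 6) = 84


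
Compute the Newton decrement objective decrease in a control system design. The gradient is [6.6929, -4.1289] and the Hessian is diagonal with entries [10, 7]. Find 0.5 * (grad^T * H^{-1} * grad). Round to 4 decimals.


Step 1: H is diagonal, so H^(-1) * g = [0.6693, -0.5898].
Step 2: g^T H^(-1) g = sum_i g_i^2 / H_ii
  = (6.6929)^2/10 + (-4.1289)^2/7
  = 4.4795 + 2.4354 = 6.9149
Step 3: Objective decrease = 0.5 * g^T H^(-1) g = 3.4574


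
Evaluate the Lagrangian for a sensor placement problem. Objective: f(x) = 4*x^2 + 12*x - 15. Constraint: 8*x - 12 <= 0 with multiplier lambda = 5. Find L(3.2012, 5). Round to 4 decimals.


Step 1: Evaluate f(x).
f(3.2012) = 4*3.2012^2 + 12*3.2012 - 15 = 64.4051
Step 2: Evaluate g(x).
g(3.2012) = 8*3.2012 - 12 = 13.6096
Step 3: Compute Lagrangian.
L = 64.4051 + 5*13.6096 = 132.4531


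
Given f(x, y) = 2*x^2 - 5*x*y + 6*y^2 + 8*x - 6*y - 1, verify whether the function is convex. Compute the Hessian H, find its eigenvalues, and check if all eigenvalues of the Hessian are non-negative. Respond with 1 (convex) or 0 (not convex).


The Hessian of f(x,y) = 2*x^2 - 5*x*y + 6*y^2 + 8*x - 6*y - 1 is:
H = [[4, -5], [-5, 12]]
Trace = 4 + 12 = 16
Determinant = 4*12 - (-5)^2 = 23
Discriminant = (16)^2 - 4*23 = 164.0
Eigenvalues: lambda_1 = 1.5969, lambda_2 = 14.4031
The function is convex.

1


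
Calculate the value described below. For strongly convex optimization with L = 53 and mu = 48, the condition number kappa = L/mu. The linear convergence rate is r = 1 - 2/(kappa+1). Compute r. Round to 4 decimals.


Step 1: Compute the condition number.
kappa = L/mu = 53/48 = 1.1042
Step 2: Compute the convergence rate.
r = 1 - 2/(kappa + 1) = 1 - 2*mu/(L + mu) = (L - mu)/(L + mu) = 5/101 = 0.0495


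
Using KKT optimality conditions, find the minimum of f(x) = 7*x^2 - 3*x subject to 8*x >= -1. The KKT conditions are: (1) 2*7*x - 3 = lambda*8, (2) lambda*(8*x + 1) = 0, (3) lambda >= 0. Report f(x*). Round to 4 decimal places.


Step 1: Try lambda = 0 (constraint inactive).
Stationarity: 2*7*x - 3 = 0
x* = 3/(2*7) = 3/14 = 0.2143 (rounded; the exact value 3/14 is used below)
Check constraint: 8*0.2143 = 1.7144 >= -1 -- satisfied.
Step 2: Compute optimal value.
f(x*) = 7*(3/14)^2 - 3*(3/14) = -0.3214


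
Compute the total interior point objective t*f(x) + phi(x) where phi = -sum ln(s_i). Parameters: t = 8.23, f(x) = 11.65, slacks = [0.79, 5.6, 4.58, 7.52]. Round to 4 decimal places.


Step 1: Compute log-barrier.
ln values: [-0.2357, 1.7228, 1.5217, 2.0176]
phi = -(-0.2357 + 1.7228 + 1.5217 + 2.0176) = -5.0263
Step 2: Compute augmented objective.
t*f(x) = 8.23*11.65 = 95.8795
Total = 95.8795 - 5.0263 = 90.8532


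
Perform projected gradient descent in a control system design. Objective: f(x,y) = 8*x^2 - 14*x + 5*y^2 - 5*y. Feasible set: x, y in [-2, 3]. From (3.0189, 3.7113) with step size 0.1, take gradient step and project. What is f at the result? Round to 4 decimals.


Step 1: Compute gradient at (3.0189, 3.7113).
grad_x = 2*8*3.0189 - 14 = 34.3024
grad_y = 2*5*3.7113 - 5 = 32.113
Step 2: Gradient step.
x_raw = 3.0189 - 0.1*34.3024 = -0.4113
y_raw = 3.7113 - 0.1*32.113 = 0.5
Step 3: Project onto [-2, 3].
x_proj = clip(-0.4113) = -0.4113
y_proj = clip(0.5) = 0.5
Step 4: Evaluate f.
f(-0.4113, 0.5) = 5.8624


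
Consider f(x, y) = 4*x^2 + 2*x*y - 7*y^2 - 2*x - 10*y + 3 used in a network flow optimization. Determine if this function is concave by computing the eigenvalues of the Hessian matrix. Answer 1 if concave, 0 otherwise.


The Hessian of f(x,y) = 4*x^2 + 2*x*y - 7*y^2 - 2*x - 10*y + 3 is:
H = [[8, 2], [2, -14]]
Trace = 8 - 14 = -6
Determinant = 8*-14 - (2)^2 = -116
Discriminant = (-6)^2 - 4*-116 = 500.0
Eigenvalues: lambda_1 = -14.1803, lambda_2 = 8.1803
The function is not concave.

0


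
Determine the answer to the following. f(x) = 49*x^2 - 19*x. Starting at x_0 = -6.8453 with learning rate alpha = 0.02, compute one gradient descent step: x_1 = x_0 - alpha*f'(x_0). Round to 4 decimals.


We compute the gradient at x_0 and apply the update.
f'(x) = 98*x - 19
f'(-6.8453) = 98*-6.8453 - 19 = -689.8394
x_1 = -6.8453 - 0.02*-689.8394 = 6.9515


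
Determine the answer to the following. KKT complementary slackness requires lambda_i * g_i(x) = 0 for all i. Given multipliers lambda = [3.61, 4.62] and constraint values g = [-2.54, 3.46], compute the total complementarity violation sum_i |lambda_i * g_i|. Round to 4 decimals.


KKT complementary slackness check:
lambda_1 * g_1 = 3.61 * -2.54 = -9.1694
lambda_2 * g_2 = 4.62 * 3.46 = 15.9852
Total violation = 9.1694 + 15.9852 = 25.1546


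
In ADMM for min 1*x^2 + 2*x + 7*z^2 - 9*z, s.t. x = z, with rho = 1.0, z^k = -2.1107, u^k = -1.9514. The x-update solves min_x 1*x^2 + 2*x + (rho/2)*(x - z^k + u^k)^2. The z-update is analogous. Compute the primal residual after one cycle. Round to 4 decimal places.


ADMM iteration with rho = 1.0, z^k = -2.1107, u^k = -1.9514
Step 1: x-update.
Minimize 1*x^2 + 2*x + (1.0/2)*(x + 2.1107 - 1.9514)^2
FOC: (2*1 + 1.0)*x = -2 + 1.0*(-2.1107 + 1.9514)
x^{k+1} = -0.7198
Step 2: z-update.
Minimize 7*z^2 - 9*z + (1.0/2)*(-0.7198 - z - 1.9514)^2
FOC: (2*7 + 1.0)*z = 9 + 1.0*(-0.7198 - 1.9514)
z^{k+1} = 0.4219
Step 3: u-update.
u^{k+1} = -1.9514 - 0.7198 - 0.4219 = -3.0931
Step 4: Primal residual = |-0.7198 - 0.4219| = 1.1417


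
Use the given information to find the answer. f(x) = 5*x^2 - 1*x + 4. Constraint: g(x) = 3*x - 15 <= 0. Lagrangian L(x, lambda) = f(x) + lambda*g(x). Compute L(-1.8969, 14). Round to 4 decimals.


Step 1: Evaluate f(x).
f(-1.8969) = 5*(-1.8969)^2 - 1*(-1.8969) + 4 = 23.888
Step 2: Evaluate g(x).
g(-1.8969) = 3*-1.8969 - 15 = -20.6907
Step 3: Compute Lagrangian.
L = 23.888 + 14*-20.6907 = -265.7818


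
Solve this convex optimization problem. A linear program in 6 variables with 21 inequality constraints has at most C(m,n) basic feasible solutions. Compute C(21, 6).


Each vertex corresponds to some choice of n active constraints out of m, so the number of vertices is at most C(m, n) = m! / (n!(m-n)!).
m = 21, n = 6
Numerator: 21 * 20 * 19 * 18 * 17 * 16
Denominator: 6! = 720
C(21, 6) = 54264


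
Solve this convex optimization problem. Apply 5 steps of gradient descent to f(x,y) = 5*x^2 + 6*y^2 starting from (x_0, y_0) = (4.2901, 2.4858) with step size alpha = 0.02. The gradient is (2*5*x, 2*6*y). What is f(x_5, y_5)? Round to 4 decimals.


Gradient descent on f(x,y) = 5*x^2 + 6*y^2.
Starting point: (4.2901, 2.4858), alpha = 0.02
Step 1: grad_x = 2*5*4.2901 = 42.901, grad_y = 2*6*2.4858 = 29.8296
  x_1 = 4.2901 - 0.02*42.901 = 3.4321
  y_1 = 2.4858 - 0.02*29.8296 = 1.8892
Step 2: grad_x = 2*5*3.4321 = 34.3208, grad_y = 2*6*1.8892 = 22.6705
  x_2 = 3.4321 - 0.02*34.3208 = 2.7457
  y_2 = 1.8892 - 0.02*22.6705 = 1.4358
Step 3: grad_x = 2*5*2.7457 = 27.4566, grad_y = 2*6*1.4358 = 17.2296
  x_3 = 2.7457 - 0.02*27.4566 = 2.1965
  y_3 = 1.4358 - 0.02*17.2296 = 1.0912
Step 4: grad_x = 2*5*2.1965 = 21.9653, grad_y = 2*6*1.0912 = 13.0945
  x_4 = 2.1965 - 0.02*21.9653 = 1.7572
  y_4 = 1.0912 - 0.02*13.0945 = 0.8293
Step 5: grad_x = 2*5*1.7572 = 17.5722, grad_y = 2*6*0.8293 = 9.9518
  x_5 = 1.7572 - 0.02*17.5722 = 1.4058
  y_5 = 0.8293 - 0.02*9.9518 = 0.6303
f(1.4058, 0.6303) = 5*1.4058^2 + 6*0.6303^2 = 12.2646


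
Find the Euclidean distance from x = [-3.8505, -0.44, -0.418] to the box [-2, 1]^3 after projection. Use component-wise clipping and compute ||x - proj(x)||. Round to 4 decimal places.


Project each component onto [-2, 1].
clip(-3.8505) = -2.0, clip(-0.44) = -0.44, clip(-0.418) = -0.418
Projection = [-2.0, -0.44, -0.418]
Squared diffs: [3.4244, 0.0, 0.0]
Distance = sqrt(3.4244) = 1.8505


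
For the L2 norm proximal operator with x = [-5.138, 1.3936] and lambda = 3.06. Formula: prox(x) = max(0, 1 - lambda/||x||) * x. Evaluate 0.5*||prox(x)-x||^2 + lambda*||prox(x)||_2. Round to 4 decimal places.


Step 1: Compute ||x||.
||x|| = 5.3236
Step 2: Compute scaling factor.
scale = max(0, 1 - 3.06/5.3236) = 0.4252
Step 3: prox(x) = [-2.1847, 0.5926]
||prox(x)|| = 2.2636
Step 4: Proximal objective.
0.5*||prox-x||^2 = 4.6818
lambda*||prox|| = 6.9266
Total = 11.6085


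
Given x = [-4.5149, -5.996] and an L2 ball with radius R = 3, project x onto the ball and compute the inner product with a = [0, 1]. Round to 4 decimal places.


Step 1: Compute ||x|| (intermediates to 6 decimals).
||x|| = sqrt((-4.5149)^2 + (-5.996)^2) = 7.505754
Step 2: Project.
Since ||x|| > R, scale = R/||x|| = 3/7.505754 = 0.399693, proj(x) = scale * x
proj(x) = [-1.804574, -2.396559]
Step 3: Dot product.
a^T * proj(x) = 0*(-1.804574) + 1*(-2.396559) = -2.3966


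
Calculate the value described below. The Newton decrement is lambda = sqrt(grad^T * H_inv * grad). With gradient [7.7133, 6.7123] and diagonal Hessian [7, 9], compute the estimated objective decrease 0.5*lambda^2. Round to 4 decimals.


Step 1: H is diagonal, so H^(-1) * g = [1.1019, 0.7458].
Step 2: g^T H^(-1) g = sum_i g_i^2 / H_ii
  = (7.7133)^2/7 + (6.7123)^2/9
  = 8.4993 + 5.0061 = 13.5054
Step 3: Objective decrease = 0.5 * g^T H^(-1) g = 6.7527


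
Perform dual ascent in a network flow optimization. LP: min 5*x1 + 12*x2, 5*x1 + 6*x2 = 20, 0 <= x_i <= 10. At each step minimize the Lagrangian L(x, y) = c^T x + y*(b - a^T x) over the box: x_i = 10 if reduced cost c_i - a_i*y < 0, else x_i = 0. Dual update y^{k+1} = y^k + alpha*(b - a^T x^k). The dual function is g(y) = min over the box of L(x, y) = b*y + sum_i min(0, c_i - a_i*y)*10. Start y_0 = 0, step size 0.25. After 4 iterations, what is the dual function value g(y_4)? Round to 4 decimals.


Dual ascent for LP: min 5*x1 + 12*x2, 5*x1 + 6*x2 = 20, 0 <= x_i <= 10
Step 1: y^k = 0.0, reduced costs: (5.0, 12.0)
  x^k = (0.0, 0.0), subgradient = b - a^T x = 20.0
  y^{k+1} = 0.0 + 0.25*20.0 = 5.0
Step 2: y^k = 5.0, reduced costs: (-20.0, -18.0)
  x^k = (10.0, 10.0), subgradient = b - a^T x = -90.0
  y^{k+1} = 5.0 + 0.25*-90.0 = -17.5
Step 3: y^k = -17.5, reduced costs: (92.5, 117.0)
  x^k = (0.0, 0.0), subgradient = b - a^T x = 20.0
  y^{k+1} = -17.5 + 0.25*20.0 = -12.5
Step 4: y^k = -12.5, reduced costs: (67.5, 87.0)
  x^k = (0.0, 0.0), subgradient = b - a^T x = 20.0
  y^{k+1} = -12.5 + 0.25*20.0 = -7.5
Dual objective at y_4 = -7.5: reduced costs (42.5, 57.0), box minimizer x = (0.0, 0.0)
g(y_4) = b*y + (c1 - a1*y)*x1 + (c2 - a2*y)*x2 = 20*(-7.5) + 42.5*0.0 + 57.0*0.0 = -150.0 + 0.0 + 0.0 = -150.0


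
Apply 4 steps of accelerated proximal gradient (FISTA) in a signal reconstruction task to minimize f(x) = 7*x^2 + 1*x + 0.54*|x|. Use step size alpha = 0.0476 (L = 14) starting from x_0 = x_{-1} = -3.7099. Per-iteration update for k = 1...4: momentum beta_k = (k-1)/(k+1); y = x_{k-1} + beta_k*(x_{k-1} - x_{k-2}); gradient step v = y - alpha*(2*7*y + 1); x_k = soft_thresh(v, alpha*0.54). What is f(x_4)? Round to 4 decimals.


FISTA on f(x) = 7*x^2 + 1*x + 0.54*|x|
L = 14, alpha = 0.0476
Iteration 1: beta = 0.0, y = -3.7099 + 0.0*(-3.7099 + 3.7099) = -3.7099
  grad(y) = -50.9386, v = y - alpha*grad = -1.2852
  prox(v) = soft_thresh(-1.2852, 0.0257) = -1.2595
Iteration 2: beta = 0.3333, y = -1.2595 + 0.3333*(-1.2595 + 3.7099) = -0.4427
  grad(y) = -5.1981, v = y - alpha*grad = -0.1953
  prox(v) = soft_thresh(-0.1953, 0.0257) = -0.1696
Iteration 3: beta = 0.5, y = -0.1696 + 0.5*(-0.1696 + 1.2595) = 0.3754
  grad(y) = 6.2553, v = y - alpha*grad = 0.0776
  prox(v) = soft_thresh(0.0776, 0.0257) = 0.0519
Iteration 4: beta = 0.6, y = 0.0519 + 0.6*(0.0519 + 0.1696) = 0.1848
  grad(y) = 3.5876, v = y - alpha*grad = 0.0141
  prox(v) = soft_thresh(0.0141, 0.0257) = 0.0
f(x_4) = 7*0.0^2 + 1*0.0 + 0.54*|0.0| = 0.0


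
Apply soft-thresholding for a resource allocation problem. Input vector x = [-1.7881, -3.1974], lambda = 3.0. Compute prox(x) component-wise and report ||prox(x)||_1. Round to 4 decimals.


Soft-thresholding with lambda = 3.0:
prox(-1.7881) = sign(-1.7881)*max(|-1.7881| - 3.0, 0) = 0.0
prox(-3.1974) = sign(-3.1974)*max(|-3.1974| - 3.0, 0) = -0.1974
prox(x) = [0.0, -0.1974]
||prox(x)||_1 = 0.0 + 0.1974 = 0.1974


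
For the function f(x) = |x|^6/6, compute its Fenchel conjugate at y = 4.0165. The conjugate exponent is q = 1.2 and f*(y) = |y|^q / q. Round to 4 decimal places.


The conjugate exponent q satisfies 1/p + 1/q = 1.
p = 6, so q = 6/(6 - 1) = 1.2
|y|^q = 4.0165^1.2 = 5.3042
f*(4.0165) = 5.3042 / 1.2 = 4.4201


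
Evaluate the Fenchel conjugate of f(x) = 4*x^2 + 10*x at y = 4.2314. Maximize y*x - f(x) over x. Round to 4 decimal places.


f*(y) = sup_x {y*x - a*x^2 - b*x} = sup_x {(y-b)*x - a*x^2}
FOC: (y - b) - 2a*x = 0 => x* = (y - b)/(2a)
x* = (4.2314 - 10)/(2*4) = -0.7211
f*(4.2314) = (y-b)^2/(4a) = (4.2314 - 10)^2/(4*4)
= 33.2767/16 = 2.0798


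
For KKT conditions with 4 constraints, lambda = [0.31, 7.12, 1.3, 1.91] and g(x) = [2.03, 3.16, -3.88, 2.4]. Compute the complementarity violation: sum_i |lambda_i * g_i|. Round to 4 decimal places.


KKT complementary slackness check:
lambda_1 * g_1 = 0.31 * 2.03 = 0.6293
lambda_2 * g_2 = 7.12 * 3.16 = 22.4992
lambda_3 * g_3 = 1.3 * -3.88 = -5.044
lambda_4 * g_4 = 1.91 * 2.4 = 4.584
Total violation = 0.6293 + 22.4992 + 5.044 + 4.584 = 32.7565


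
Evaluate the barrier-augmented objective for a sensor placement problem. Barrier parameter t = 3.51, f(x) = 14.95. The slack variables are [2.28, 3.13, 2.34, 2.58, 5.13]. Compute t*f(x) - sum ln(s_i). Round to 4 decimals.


Step 1: Compute log-barrier.
ln values: [0.8242, 1.141, 0.8502, 0.9478, 1.6351]
phi = -(0.8242 + 1.141 + 0.8502 + 0.9478 + 1.6351) = -5.3983
Step 2: Compute augmented objective.
t*f(x) = 3.51*14.95 = 52.4745
Total = 52.4745 - 5.3983 = 47.0762


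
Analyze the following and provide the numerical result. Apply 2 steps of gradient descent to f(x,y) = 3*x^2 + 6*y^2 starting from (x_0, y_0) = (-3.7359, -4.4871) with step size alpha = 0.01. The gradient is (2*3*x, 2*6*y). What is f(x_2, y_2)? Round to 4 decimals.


Gradient descent on f(x,y) = 3*x^2 + 6*y^2.
Starting point: (-3.7359, -4.4871), alpha = 0.01
Step 1: grad_x = 2*3*-3.7359 = -22.4154, grad_y = 2*6*-4.4871 = -53.8452
  x_1 = -3.7359 - 0.01*-22.4154 = -3.5117
  y_1 = -4.4871 - 0.01*-53.8452 = -3.9486
Step 2: grad_x = 2*3*-3.5117 = -21.0705, grad_y = 2*6*-3.9486 = -47.3838
  x_2 = -3.5117 - 0.01*-21.0705 = -3.301
  y_2 = -3.9486 - 0.01*-47.3838 = -3.4748
f(-3.301, -3.4748) = 3*(-3.301)^2 + 6*(-3.4748)^2 = 105.1365


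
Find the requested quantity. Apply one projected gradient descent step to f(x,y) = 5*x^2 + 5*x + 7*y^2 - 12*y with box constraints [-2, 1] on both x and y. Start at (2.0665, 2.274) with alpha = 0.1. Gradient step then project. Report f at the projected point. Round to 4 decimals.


Step 1: Compute gradient at (2.0665, 2.274).
grad_x = 2*5*2.0665 + 5 = 25.665
grad_y = 2*7*2.274 - 12 = 19.836
Step 2: Gradient step.
x_raw = 2.0665 - 0.1*25.665 = -0.5
y_raw = 2.274 - 0.1*19.836 = 0.2904
Step 3: Project onto [-2, 1].
x_proj = clip(-0.5) = -0.5
y_proj = clip(0.2904) = 0.2904
Step 4: Evaluate f.
f(-0.5, 0.2904) = -4.1445


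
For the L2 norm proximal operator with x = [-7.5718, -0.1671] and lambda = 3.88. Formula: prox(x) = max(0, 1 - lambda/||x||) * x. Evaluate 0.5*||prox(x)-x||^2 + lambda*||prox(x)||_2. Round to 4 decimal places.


Step 1: Compute ||x||.
||x|| = 7.5736
Step 2: Compute scaling factor.
scale = max(0, 1 - 3.88/7.5736) = 0.4877
Step 3: prox(x) = [-3.6927, -0.0815]
||prox(x)|| = 3.6936
Step 4: Proximal objective.
0.5*||prox-x||^2 = 7.5272
lambda*||prox|| = 14.3312
Total = 21.8585


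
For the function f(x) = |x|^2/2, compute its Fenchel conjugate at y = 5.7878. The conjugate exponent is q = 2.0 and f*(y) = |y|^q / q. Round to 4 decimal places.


The conjugate exponent q satisfies 1/p + 1/q = 1.
p = 2, so q = 2/(2 - 1) = 2.0
|y|^q = 5.7878^2.0 = 33.4986
f*(5.7878) = 33.4986 / 2.0 = 16.7493


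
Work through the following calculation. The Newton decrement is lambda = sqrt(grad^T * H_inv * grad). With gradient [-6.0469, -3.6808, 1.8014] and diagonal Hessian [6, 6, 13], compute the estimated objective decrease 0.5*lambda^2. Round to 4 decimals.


Step 1: H is diagonal, so H^(-1) * g = [-1.0078, -0.6135, 0.1386].
Step 2: g^T H^(-1) g = sum_i g_i^2 / H_ii
  = (-6.0469)^2/6 + (-3.6808)^2/6 + (1.8014)^2/13
  = 6.0942 + 2.258 + 0.2496 = 8.6018
Step 3: Objective decrease = 0.5 * g^T H^(-1) g = 4.3009


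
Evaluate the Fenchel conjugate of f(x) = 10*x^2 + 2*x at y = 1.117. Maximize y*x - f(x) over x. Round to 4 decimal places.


f*(y) = sup_x {y*x - a*x^2 - b*x} = sup_x {(y-b)*x - a*x^2}
FOC: (y - b) - 2a*x = 0 => x* = (y - b)/(2a)
x* = (1.117 - 2)/(2*10) = -0.0442
f*(1.117) = (y-b)^2/(4a) = (1.117 - 2)^2/(4*10)
= 0.7797/40 = 0.0195


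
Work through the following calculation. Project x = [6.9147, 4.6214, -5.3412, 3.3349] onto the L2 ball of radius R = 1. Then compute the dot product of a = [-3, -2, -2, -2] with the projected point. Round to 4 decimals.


Step 1: Compute ||x|| (intermediates to 6 decimals).
||x|| = sqrt(6.9147^2 + 4.6214^2 + (-5.3412)^2 + 3.3349^2) = 10.431701
Step 2: Project.
Since ||x|| > R, scale = R/||x|| = 1/10.431701 = 0.095862, proj(x) = scale * x
proj(x) = [0.662857, 0.443017, -0.512018, 0.31969]
Step 3: Dot product.
a^T * proj(x) = -3*0.662857 - 2*0.443017 - 2*(-0.512018) - 2*0.31969 = -2.4899


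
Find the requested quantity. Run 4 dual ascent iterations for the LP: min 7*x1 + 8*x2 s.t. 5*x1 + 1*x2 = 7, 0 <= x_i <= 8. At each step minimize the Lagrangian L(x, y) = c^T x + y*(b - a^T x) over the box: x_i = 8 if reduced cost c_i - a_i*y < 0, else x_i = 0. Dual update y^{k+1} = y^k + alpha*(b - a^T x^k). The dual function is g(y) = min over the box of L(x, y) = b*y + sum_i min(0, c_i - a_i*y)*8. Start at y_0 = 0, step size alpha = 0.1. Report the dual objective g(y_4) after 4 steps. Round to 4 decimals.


Dual ascent for LP: min 7*x1 + 8*x2, 5*x1 + 1*x2 = 7, 0 <= x_i <= 8
Step 1: y^k = 0.0, reduced costs: (7.0, 8.0)
  x^k = (0.0, 0.0), subgradient = b - a^T x = 7.0
  y^{k+1} = 0.0 + 0.1*7.0 = 0.7
Step 2: y^k = 0.7, reduced costs: (3.5, 7.3)
  x^k = (0.0, 0.0), subgradient = b - a^T x = 7.0
  y^{k+1} = 0.7 + 0.1*7.0 = 1.4
Step 3: y^k = 1.4, reduced costs: (0.0, 6.6)
  x^k = (0.0, 0.0), subgradient = b - a^T x = 7.0
  y^{k+1} = 1.4 + 0.1*7.0 = 2.1
Step 4: y^k = 2.1, reduced costs: (-3.5, 5.9)
  x^k = (8.0, 0.0), subgradient = b - a^T x = -33.0
  y^{k+1} = 2.1 + 0.1*-33.0 = -1.2
Dual objective at y_4 = -1.2: reduced costs (13.0, 9.2), box minimizer x = (0.0, 0.0)
g(y_4) = b*y + (c1 - a1*y)*x1 + (c2 - a2*y)*x2 = 7*(-1.2) + 13.0*0.0 + 9.2*0.0 = -8.4 + 0.0 + 0.0 = -8.4


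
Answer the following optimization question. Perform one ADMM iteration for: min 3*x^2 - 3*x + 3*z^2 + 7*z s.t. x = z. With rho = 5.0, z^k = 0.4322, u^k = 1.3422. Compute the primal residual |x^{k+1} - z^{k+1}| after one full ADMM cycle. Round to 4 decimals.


ADMM iteration with rho = 5.0, z^k = 0.4322, u^k = 1.3422
Step 1: x-update.
Minimize 3*x^2 - 3*x + (5.0/2)*(x - 0.4322 + 1.3422)^2
FOC: (2*3 + 5.0)*x = 3 + 5.0*(0.4322 - 1.3422)
x^{k+1} = -0.1409
Step 2: z-update.
Minimize 3*z^2 + 7*z + (5.0/2)*(-0.1409 - z + 1.3422)^2
FOC: (2*3 + 5.0)*z = -7 + 5.0*(-0.1409 + 1.3422)
z^{k+1} = -0.0903
Step 3: u-update.
u^{k+1} = 1.3422 - 0.1409 + 0.0903 = 1.2916
Step 4: Primal residual = |-0.1409 + 0.0903| = 0.0506


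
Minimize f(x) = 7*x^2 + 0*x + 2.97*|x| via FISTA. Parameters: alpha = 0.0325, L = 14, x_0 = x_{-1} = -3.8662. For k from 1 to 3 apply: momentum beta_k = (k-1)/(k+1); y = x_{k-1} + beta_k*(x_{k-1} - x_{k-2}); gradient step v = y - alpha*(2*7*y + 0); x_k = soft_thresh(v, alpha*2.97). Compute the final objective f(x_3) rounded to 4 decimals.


FISTA on f(x) = 7*x^2 + 0*x + 2.97*|x|
L = 14, alpha = 0.0325
Iteration 1: beta = 0.0, y = -3.8662 + 0.0*(-3.8662 + 3.8662) = -3.8662
  grad(y) = -54.1268, v = y - alpha*grad = -2.1071
  prox(v) = soft_thresh(-2.1071, 0.0965) = -2.0106
Iteration 2: beta = 0.3333, y = -2.0106 + 0.3333*(-2.0106 + 3.8662) = -1.392
  grad(y) = -19.4881, v = y - alpha*grad = -0.7586
  prox(v) = soft_thresh(-0.7586, 0.0965) = -0.6621
Iteration 3: beta = 0.5, y = -0.6621 + 0.5*(-0.6621 + 2.0106) = 0.0121
  grad(y) = 0.1694, v = y - alpha*grad = 0.0066
  prox(v) = soft_thresh(0.0066, 0.0965) = 0.0
f(x_3) = 7*0.0^2 + 0*0.0 + 2.97*|0.0| = 0.0


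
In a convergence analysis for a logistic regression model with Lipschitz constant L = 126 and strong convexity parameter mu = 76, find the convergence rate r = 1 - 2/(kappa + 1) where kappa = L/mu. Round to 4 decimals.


Step 1: Compute the condition number.
kappa = L/mu = 126/76 = 1.6579
Step 2: Compute the convergence rate.
r = 1 - 2/(kappa + 1) = 1 - 2*mu/(L + mu) = (L - mu)/(L + mu) = 50/202 = 0.2475


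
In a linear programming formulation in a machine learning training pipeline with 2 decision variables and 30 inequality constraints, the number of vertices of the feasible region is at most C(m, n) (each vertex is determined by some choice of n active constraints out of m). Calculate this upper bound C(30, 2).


Each vertex corresponds to some choice of n active constraints out of m, so the number of vertices is at most C(m, n) = m! / (n!(m-n)!).
m = 30, n = 2
Numerator: 30 * 29
Denominator: 2! = 2
C(30, 2) = 435


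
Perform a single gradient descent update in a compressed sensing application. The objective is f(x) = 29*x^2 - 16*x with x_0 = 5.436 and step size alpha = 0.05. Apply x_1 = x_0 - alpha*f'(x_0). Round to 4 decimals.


We compute the gradient at x_0 and apply the update.
f'(x) = 58*x - 16
f'(5.436) = 58*5.436 - 16 = 299.288
x_1 = 5.436 - 0.05*299.288 = -9.5284


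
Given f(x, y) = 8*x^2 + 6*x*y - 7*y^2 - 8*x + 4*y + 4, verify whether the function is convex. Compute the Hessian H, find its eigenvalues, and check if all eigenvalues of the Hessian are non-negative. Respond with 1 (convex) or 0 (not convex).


The Hessian of f(x,y) = 8*x^2 + 6*x*y - 7*y^2 - 8*x + 4*y + 4 is:
H = [[16, 6], [6, -14]]
Trace = 16 - 14 = 2
Determinant = 16*-14 - (6)^2 = -260
Discriminant = (2)^2 - 4*-260 = 1044.0
Eigenvalues: lambda_1 = -15.1555, lambda_2 = 17.1555
The function is not convex.

0


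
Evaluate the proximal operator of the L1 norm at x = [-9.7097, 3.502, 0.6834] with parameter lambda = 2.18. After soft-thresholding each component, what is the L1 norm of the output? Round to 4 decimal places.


Soft-thresholding with lambda = 2.18:
prox(-9.7097) = sign(-9.7097)*max(|-9.7097| - 2.18, 0) = -7.5297
prox(3.502) = sign(3.502)*max(|3.502| - 2.18, 0) = 1.322
prox(0.6834) = sign(0.6834)*max(|0.6834| - 2.18, 0) = 0.0
prox(x) = [-7.5297, 1.322, 0.0]
||prox(x)||_1 = 7.5297 + 1.322 + 0.0 = 8.8517
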